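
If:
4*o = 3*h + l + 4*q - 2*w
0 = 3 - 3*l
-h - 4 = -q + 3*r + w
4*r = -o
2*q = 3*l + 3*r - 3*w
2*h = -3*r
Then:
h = 9/7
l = 1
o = 24/7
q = 12/7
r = -6/7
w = -1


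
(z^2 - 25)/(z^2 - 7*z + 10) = (z + 5)/(z - 2)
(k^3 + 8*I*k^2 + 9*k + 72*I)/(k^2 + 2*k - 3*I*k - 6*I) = (k^2 + 11*I*k - 24)/(k + 2)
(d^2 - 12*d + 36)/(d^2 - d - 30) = (d - 6)/(d + 5)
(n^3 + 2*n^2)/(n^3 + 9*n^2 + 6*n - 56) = n^2*(n + 2)/(n^3 + 9*n^2 + 6*n - 56)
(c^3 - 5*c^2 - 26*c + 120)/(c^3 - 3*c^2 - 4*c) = (c^2 - c - 30)/(c*(c + 1))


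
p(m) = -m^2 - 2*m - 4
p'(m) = -2*m - 2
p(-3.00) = -7.00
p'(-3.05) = 4.10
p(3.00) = -19.00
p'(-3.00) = 4.00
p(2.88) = -18.05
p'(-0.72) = -0.56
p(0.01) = -4.02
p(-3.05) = -7.20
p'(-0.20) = -1.60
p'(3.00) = -8.00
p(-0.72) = -3.08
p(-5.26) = -21.15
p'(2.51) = -7.02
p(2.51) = -15.32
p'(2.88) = -7.76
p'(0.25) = -2.50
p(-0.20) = -3.64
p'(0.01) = -2.02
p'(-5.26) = 8.52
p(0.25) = -4.56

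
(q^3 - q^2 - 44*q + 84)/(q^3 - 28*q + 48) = (q^2 + q - 42)/(q^2 + 2*q - 24)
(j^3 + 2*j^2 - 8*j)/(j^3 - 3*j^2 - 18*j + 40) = j/(j - 5)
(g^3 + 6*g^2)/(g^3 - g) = g*(g + 6)/(g^2 - 1)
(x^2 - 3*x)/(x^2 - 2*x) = (x - 3)/(x - 2)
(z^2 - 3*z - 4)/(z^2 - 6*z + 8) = (z + 1)/(z - 2)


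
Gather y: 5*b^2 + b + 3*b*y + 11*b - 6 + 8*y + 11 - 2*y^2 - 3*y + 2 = 5*b^2 + 12*b - 2*y^2 + y*(3*b + 5) + 7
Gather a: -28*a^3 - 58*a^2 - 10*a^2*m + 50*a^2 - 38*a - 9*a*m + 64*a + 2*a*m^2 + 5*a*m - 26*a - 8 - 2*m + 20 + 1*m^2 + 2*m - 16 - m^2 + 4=-28*a^3 + a^2*(-10*m - 8) + a*(2*m^2 - 4*m)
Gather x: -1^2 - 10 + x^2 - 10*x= x^2 - 10*x - 11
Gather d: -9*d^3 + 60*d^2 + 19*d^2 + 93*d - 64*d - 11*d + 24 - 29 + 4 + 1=-9*d^3 + 79*d^2 + 18*d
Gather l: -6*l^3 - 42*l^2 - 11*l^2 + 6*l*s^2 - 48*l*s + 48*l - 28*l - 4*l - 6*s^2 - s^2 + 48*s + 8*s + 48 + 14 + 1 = -6*l^3 - 53*l^2 + l*(6*s^2 - 48*s + 16) - 7*s^2 + 56*s + 63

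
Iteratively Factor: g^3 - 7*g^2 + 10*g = (g)*(g^2 - 7*g + 10) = g*(g - 5)*(g - 2)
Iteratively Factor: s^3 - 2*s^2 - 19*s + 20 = (s - 1)*(s^2 - s - 20) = (s - 5)*(s - 1)*(s + 4)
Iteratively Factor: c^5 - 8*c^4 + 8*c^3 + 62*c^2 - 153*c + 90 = (c - 3)*(c^4 - 5*c^3 - 7*c^2 + 41*c - 30) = (c - 3)*(c - 1)*(c^3 - 4*c^2 - 11*c + 30) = (c - 3)*(c - 1)*(c + 3)*(c^2 - 7*c + 10) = (c - 5)*(c - 3)*(c - 1)*(c + 3)*(c - 2)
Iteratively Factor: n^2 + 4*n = (n + 4)*(n)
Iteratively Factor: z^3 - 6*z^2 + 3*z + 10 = (z - 2)*(z^2 - 4*z - 5) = (z - 5)*(z - 2)*(z + 1)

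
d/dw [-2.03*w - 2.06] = -2.03000000000000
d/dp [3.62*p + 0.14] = 3.62000000000000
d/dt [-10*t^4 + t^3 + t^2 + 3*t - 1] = -40*t^3 + 3*t^2 + 2*t + 3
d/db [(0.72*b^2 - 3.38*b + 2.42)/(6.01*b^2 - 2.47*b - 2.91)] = (18.5354*b^2 - 33.2788*b + 15.8132)/(36.1201*b^4 - 29.6894*b^3 - 28.8773*b^2 + 14.3754*b + 8.4681)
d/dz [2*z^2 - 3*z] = 4*z - 3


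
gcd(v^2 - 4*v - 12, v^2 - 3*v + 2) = 1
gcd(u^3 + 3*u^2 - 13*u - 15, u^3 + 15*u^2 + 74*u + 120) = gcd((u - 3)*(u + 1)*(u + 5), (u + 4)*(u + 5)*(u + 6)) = u + 5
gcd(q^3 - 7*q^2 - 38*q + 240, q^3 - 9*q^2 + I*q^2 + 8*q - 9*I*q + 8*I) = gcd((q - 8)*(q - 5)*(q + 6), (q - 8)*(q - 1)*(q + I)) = q - 8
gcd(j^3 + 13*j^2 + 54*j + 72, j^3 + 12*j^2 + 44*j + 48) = j^2 + 10*j + 24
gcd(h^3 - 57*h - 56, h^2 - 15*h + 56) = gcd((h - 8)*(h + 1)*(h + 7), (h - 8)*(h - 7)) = h - 8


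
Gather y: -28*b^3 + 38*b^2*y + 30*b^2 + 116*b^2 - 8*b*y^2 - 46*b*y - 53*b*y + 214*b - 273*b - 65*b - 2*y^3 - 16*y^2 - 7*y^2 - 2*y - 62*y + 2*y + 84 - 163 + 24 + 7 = -28*b^3 + 146*b^2 - 124*b - 2*y^3 + y^2*(-8*b - 23) + y*(38*b^2 - 99*b - 62) - 48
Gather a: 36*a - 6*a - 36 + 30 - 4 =30*a - 10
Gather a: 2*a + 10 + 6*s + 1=2*a + 6*s + 11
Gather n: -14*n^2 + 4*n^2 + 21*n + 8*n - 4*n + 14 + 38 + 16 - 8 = -10*n^2 + 25*n + 60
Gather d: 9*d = 9*d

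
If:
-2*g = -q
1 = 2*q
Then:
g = 1/4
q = 1/2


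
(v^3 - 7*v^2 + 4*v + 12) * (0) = 0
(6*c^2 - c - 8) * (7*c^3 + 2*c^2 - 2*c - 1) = 42*c^5 + 5*c^4 - 70*c^3 - 20*c^2 + 17*c + 8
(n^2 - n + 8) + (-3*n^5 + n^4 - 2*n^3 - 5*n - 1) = -3*n^5 + n^4 - 2*n^3 + n^2 - 6*n + 7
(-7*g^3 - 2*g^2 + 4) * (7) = -49*g^3 - 14*g^2 + 28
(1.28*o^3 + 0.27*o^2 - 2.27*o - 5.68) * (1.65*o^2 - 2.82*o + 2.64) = 2.112*o^5 - 3.1641*o^4 - 1.1277*o^3 - 2.2578*o^2 + 10.0248*o - 14.9952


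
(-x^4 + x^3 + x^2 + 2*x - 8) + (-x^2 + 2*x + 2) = -x^4 + x^3 + 4*x - 6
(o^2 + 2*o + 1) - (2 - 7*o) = o^2 + 9*o - 1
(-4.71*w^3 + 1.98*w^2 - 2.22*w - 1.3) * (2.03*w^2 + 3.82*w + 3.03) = -9.5613*w^5 - 13.9728*w^4 - 11.2143*w^3 - 5.12*w^2 - 11.6926*w - 3.939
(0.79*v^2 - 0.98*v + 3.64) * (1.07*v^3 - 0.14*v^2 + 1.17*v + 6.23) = 0.8453*v^5 - 1.1592*v^4 + 4.9563*v^3 + 3.2655*v^2 - 1.8466*v + 22.6772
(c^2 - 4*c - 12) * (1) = c^2 - 4*c - 12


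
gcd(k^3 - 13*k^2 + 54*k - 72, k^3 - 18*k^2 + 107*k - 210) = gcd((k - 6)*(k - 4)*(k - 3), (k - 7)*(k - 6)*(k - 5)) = k - 6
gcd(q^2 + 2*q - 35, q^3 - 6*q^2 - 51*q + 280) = q^2 + 2*q - 35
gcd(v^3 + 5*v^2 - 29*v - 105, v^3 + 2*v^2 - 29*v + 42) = v + 7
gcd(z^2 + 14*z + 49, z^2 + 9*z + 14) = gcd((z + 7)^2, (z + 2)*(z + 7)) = z + 7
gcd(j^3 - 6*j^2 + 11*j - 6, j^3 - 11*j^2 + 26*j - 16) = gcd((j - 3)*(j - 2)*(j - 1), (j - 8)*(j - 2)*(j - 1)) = j^2 - 3*j + 2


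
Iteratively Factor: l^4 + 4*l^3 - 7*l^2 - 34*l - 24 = (l + 4)*(l^3 - 7*l - 6) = (l + 1)*(l + 4)*(l^2 - l - 6) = (l - 3)*(l + 1)*(l + 4)*(l + 2)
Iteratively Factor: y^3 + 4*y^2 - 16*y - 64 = (y + 4)*(y^2 - 16) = (y - 4)*(y + 4)*(y + 4)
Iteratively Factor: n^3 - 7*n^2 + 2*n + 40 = (n - 4)*(n^2 - 3*n - 10) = (n - 4)*(n + 2)*(n - 5)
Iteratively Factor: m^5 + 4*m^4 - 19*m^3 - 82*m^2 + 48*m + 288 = (m - 4)*(m^4 + 8*m^3 + 13*m^2 - 30*m - 72) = (m - 4)*(m + 3)*(m^3 + 5*m^2 - 2*m - 24) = (m - 4)*(m + 3)^2*(m^2 + 2*m - 8) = (m - 4)*(m - 2)*(m + 3)^2*(m + 4)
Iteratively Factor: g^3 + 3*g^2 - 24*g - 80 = (g + 4)*(g^2 - g - 20) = (g - 5)*(g + 4)*(g + 4)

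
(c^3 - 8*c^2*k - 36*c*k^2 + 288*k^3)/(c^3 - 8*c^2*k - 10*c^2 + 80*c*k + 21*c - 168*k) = (c^2 - 36*k^2)/(c^2 - 10*c + 21)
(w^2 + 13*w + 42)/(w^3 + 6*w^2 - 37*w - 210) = (w + 6)/(w^2 - w - 30)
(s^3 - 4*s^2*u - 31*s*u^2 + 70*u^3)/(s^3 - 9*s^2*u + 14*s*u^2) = (s + 5*u)/s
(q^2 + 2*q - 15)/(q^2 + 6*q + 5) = (q - 3)/(q + 1)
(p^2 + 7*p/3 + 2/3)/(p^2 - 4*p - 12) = (p + 1/3)/(p - 6)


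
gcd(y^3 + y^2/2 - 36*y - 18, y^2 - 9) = 1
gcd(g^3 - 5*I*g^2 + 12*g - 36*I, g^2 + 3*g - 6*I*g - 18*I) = g - 6*I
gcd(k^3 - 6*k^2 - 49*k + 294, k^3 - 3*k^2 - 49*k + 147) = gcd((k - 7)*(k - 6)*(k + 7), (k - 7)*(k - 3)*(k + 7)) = k^2 - 49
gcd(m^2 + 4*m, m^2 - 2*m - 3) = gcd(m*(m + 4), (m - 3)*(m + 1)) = 1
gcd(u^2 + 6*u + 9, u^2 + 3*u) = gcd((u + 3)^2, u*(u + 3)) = u + 3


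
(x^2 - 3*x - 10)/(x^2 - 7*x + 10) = (x + 2)/(x - 2)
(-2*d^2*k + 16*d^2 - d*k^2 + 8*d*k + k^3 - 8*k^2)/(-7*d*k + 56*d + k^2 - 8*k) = (2*d^2 + d*k - k^2)/(7*d - k)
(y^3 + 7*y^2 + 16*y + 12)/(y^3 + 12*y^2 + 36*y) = (y^3 + 7*y^2 + 16*y + 12)/(y*(y^2 + 12*y + 36))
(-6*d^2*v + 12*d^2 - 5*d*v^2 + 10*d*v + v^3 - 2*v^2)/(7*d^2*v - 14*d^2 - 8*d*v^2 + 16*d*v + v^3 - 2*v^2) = (-6*d^2 - 5*d*v + v^2)/(7*d^2 - 8*d*v + v^2)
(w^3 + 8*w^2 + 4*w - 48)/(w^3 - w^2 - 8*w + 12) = (w^2 + 10*w + 24)/(w^2 + w - 6)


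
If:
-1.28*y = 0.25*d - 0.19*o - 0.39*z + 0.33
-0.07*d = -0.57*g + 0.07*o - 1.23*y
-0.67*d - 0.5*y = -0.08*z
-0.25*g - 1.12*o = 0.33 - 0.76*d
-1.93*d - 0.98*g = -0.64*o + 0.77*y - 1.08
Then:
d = 0.25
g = 0.68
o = -0.28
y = -0.32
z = 0.10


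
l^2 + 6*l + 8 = (l + 2)*(l + 4)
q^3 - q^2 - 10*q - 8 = (q - 4)*(q + 1)*(q + 2)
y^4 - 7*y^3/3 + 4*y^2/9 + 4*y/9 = y*(y - 2)*(y - 2/3)*(y + 1/3)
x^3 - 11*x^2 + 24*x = x*(x - 8)*(x - 3)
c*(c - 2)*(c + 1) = c^3 - c^2 - 2*c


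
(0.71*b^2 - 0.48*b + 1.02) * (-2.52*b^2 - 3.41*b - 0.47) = -1.7892*b^4 - 1.2115*b^3 - 1.2673*b^2 - 3.2526*b - 0.4794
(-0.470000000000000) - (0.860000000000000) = -1.33000000000000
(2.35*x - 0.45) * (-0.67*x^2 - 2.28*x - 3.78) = -1.5745*x^3 - 5.0565*x^2 - 7.857*x + 1.701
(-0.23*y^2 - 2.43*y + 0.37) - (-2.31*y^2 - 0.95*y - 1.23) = 2.08*y^2 - 1.48*y + 1.6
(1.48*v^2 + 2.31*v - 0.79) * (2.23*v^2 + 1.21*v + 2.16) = 3.3004*v^4 + 6.9421*v^3 + 4.2302*v^2 + 4.0337*v - 1.7064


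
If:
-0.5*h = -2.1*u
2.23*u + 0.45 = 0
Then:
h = -0.85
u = -0.20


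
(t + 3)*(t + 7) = t^2 + 10*t + 21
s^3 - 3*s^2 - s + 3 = (s - 3)*(s - 1)*(s + 1)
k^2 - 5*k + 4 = (k - 4)*(k - 1)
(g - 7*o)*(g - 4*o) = g^2 - 11*g*o + 28*o^2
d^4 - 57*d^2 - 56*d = d*(d - 8)*(d + 1)*(d + 7)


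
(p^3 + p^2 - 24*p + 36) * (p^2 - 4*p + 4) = p^5 - 3*p^4 - 24*p^3 + 136*p^2 - 240*p + 144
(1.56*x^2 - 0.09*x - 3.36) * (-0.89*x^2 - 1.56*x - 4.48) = -1.3884*x^4 - 2.3535*x^3 - 3.858*x^2 + 5.6448*x + 15.0528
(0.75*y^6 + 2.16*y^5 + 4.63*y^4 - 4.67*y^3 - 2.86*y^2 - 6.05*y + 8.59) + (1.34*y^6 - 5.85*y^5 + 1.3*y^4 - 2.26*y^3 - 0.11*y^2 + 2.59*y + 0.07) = 2.09*y^6 - 3.69*y^5 + 5.93*y^4 - 6.93*y^3 - 2.97*y^2 - 3.46*y + 8.66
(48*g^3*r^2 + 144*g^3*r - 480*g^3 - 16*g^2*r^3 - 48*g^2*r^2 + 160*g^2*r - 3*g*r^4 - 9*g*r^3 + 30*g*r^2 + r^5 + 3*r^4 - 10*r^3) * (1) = 48*g^3*r^2 + 144*g^3*r - 480*g^3 - 16*g^2*r^3 - 48*g^2*r^2 + 160*g^2*r - 3*g*r^4 - 9*g*r^3 + 30*g*r^2 + r^5 + 3*r^4 - 10*r^3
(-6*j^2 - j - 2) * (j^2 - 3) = -6*j^4 - j^3 + 16*j^2 + 3*j + 6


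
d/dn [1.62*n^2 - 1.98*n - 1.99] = 3.24*n - 1.98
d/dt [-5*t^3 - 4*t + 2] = -15*t^2 - 4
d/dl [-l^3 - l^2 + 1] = l*(-3*l - 2)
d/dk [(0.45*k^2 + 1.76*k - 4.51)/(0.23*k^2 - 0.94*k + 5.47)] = (-0.8278*k^2 + 6.9976*k + 5.3878)/(0.0529*k^4 - 0.4324*k^3 + 3.3998*k^2 - 10.2836*k + 29.9209)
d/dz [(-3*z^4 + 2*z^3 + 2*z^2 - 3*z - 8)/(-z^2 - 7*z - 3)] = (6*z^5 + 61*z^4 + 8*z^3 - 35*z^2 - 28*z - 47)/(z^4 + 14*z^3 + 55*z^2 + 42*z + 9)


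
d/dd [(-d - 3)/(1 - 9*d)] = -28/(9*d - 1)^2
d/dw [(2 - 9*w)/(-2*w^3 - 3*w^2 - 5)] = 3*(6*w^3 + 9*w^2 - 2*w*(w + 1)*(9*w - 2) + 15)/(2*w^3 + 3*w^2 + 5)^2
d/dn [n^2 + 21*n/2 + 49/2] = 2*n + 21/2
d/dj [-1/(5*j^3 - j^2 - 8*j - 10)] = (15*j^2 - 2*j - 8)/(-5*j^3 + j^2 + 8*j + 10)^2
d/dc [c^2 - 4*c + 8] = 2*c - 4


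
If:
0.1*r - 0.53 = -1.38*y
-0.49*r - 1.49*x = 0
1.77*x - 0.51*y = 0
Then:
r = -0.36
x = 0.12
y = 0.41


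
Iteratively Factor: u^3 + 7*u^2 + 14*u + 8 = (u + 4)*(u^2 + 3*u + 2) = (u + 2)*(u + 4)*(u + 1)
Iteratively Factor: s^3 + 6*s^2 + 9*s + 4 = (s + 1)*(s^2 + 5*s + 4) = (s + 1)*(s + 4)*(s + 1)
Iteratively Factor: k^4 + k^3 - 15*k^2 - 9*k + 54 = (k - 3)*(k^3 + 4*k^2 - 3*k - 18) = (k - 3)*(k + 3)*(k^2 + k - 6) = (k - 3)*(k + 3)^2*(k - 2)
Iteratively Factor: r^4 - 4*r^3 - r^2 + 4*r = (r - 1)*(r^3 - 3*r^2 - 4*r) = (r - 4)*(r - 1)*(r^2 + r) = r*(r - 4)*(r - 1)*(r + 1)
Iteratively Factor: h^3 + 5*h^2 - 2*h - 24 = (h + 4)*(h^2 + h - 6) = (h + 3)*(h + 4)*(h - 2)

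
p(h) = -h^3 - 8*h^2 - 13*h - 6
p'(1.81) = -51.79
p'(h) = -3*h^2 - 16*h - 13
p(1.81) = -61.67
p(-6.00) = 0.00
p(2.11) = -78.44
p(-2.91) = -11.27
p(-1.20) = -0.19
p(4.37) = -299.04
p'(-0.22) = -9.63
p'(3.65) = -111.37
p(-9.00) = 192.00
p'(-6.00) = -25.00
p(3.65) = -208.66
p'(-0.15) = -10.67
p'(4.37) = -140.21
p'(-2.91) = 8.16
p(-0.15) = -4.23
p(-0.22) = -3.52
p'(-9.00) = -112.00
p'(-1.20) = 1.88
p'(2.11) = -60.12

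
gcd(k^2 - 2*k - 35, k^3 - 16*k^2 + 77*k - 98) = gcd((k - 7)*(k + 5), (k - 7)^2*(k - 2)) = k - 7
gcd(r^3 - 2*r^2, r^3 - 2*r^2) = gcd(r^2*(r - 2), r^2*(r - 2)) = r^3 - 2*r^2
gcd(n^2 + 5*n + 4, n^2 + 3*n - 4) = n + 4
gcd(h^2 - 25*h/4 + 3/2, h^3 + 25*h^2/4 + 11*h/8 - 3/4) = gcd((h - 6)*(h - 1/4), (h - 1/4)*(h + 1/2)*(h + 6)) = h - 1/4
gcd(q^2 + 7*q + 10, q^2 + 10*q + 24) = 1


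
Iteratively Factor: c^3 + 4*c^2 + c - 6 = (c + 3)*(c^2 + c - 2) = (c + 2)*(c + 3)*(c - 1)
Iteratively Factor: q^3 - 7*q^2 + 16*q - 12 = (q - 3)*(q^2 - 4*q + 4) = (q - 3)*(q - 2)*(q - 2)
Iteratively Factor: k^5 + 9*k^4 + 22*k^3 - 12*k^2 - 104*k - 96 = (k + 2)*(k^4 + 7*k^3 + 8*k^2 - 28*k - 48) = (k + 2)*(k + 4)*(k^3 + 3*k^2 - 4*k - 12) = (k + 2)^2*(k + 4)*(k^2 + k - 6) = (k + 2)^2*(k + 3)*(k + 4)*(k - 2)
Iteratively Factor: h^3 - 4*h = (h - 2)*(h^2 + 2*h) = h*(h - 2)*(h + 2)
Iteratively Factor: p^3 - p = (p - 1)*(p^2 + p) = p*(p - 1)*(p + 1)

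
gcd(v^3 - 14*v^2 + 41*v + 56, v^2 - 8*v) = v - 8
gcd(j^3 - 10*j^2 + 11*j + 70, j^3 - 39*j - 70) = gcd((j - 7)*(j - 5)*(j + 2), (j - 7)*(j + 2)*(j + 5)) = j^2 - 5*j - 14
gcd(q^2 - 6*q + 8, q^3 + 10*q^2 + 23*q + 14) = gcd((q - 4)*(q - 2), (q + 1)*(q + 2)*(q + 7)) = 1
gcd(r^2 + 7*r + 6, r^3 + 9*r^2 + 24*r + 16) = r + 1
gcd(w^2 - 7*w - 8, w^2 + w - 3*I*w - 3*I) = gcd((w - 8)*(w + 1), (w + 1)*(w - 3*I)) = w + 1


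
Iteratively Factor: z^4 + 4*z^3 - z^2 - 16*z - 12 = (z + 1)*(z^3 + 3*z^2 - 4*z - 12) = (z + 1)*(z + 3)*(z^2 - 4) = (z + 1)*(z + 2)*(z + 3)*(z - 2)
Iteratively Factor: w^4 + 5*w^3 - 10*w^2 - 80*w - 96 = (w + 3)*(w^3 + 2*w^2 - 16*w - 32) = (w + 2)*(w + 3)*(w^2 - 16) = (w + 2)*(w + 3)*(w + 4)*(w - 4)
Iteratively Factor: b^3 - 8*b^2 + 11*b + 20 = (b - 5)*(b^2 - 3*b - 4) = (b - 5)*(b - 4)*(b + 1)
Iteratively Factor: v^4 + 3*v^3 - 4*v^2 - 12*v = (v)*(v^3 + 3*v^2 - 4*v - 12) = v*(v - 2)*(v^2 + 5*v + 6) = v*(v - 2)*(v + 2)*(v + 3)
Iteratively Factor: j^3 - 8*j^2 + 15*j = (j)*(j^2 - 8*j + 15) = j*(j - 5)*(j - 3)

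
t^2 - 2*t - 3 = (t - 3)*(t + 1)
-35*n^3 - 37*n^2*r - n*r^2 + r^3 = (-7*n + r)*(n + r)*(5*n + r)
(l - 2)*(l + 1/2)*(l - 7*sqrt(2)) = l^3 - 7*sqrt(2)*l^2 - 3*l^2/2 - l + 21*sqrt(2)*l/2 + 7*sqrt(2)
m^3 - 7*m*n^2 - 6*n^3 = (m - 3*n)*(m + n)*(m + 2*n)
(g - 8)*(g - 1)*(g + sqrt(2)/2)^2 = g^4 - 9*g^3 + sqrt(2)*g^3 - 9*sqrt(2)*g^2 + 17*g^2/2 - 9*g/2 + 8*sqrt(2)*g + 4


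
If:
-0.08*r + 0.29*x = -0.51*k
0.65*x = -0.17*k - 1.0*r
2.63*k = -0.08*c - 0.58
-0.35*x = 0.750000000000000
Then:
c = -53.26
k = 1.40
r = 1.15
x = -2.14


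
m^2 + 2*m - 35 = (m - 5)*(m + 7)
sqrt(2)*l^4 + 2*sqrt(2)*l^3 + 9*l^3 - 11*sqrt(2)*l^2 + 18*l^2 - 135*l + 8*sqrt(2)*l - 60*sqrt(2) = (l - 3)*(l + 5)*(l + 4*sqrt(2))*(sqrt(2)*l + 1)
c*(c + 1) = c^2 + c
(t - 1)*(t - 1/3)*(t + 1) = t^3 - t^2/3 - t + 1/3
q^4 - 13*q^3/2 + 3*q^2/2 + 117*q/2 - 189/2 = (q - 7/2)*(q - 3)^2*(q + 3)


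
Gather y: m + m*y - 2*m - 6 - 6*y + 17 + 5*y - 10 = -m + y*(m - 1) + 1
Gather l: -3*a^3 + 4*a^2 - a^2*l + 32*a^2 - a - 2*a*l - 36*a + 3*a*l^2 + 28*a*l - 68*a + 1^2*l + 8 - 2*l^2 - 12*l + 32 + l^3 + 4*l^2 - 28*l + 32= -3*a^3 + 36*a^2 - 105*a + l^3 + l^2*(3*a + 2) + l*(-a^2 + 26*a - 39) + 72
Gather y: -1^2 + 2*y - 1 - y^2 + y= -y^2 + 3*y - 2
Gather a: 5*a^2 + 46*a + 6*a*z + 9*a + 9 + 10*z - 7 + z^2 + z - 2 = 5*a^2 + a*(6*z + 55) + z^2 + 11*z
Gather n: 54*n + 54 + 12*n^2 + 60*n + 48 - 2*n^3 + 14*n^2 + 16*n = -2*n^3 + 26*n^2 + 130*n + 102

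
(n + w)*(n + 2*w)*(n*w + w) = n^3*w + 3*n^2*w^2 + n^2*w + 2*n*w^3 + 3*n*w^2 + 2*w^3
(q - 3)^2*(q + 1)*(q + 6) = q^4 + q^3 - 27*q^2 + 27*q + 54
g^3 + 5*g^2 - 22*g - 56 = (g - 4)*(g + 2)*(g + 7)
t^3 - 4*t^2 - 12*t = t*(t - 6)*(t + 2)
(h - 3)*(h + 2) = h^2 - h - 6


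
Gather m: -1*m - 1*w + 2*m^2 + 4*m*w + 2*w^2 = 2*m^2 + m*(4*w - 1) + 2*w^2 - w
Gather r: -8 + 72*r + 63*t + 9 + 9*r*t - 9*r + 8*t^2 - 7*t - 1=r*(9*t + 63) + 8*t^2 + 56*t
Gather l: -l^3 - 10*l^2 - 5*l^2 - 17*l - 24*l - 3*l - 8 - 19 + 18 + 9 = -l^3 - 15*l^2 - 44*l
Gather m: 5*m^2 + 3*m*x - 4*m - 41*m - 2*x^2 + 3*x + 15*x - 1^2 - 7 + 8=5*m^2 + m*(3*x - 45) - 2*x^2 + 18*x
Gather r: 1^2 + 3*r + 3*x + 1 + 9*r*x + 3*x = r*(9*x + 3) + 6*x + 2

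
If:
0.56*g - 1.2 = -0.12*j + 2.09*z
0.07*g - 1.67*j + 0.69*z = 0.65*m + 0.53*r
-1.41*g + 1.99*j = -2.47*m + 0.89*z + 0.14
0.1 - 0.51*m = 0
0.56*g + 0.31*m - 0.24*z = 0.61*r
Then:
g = 0.01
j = -0.43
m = 0.20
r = 0.34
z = -0.60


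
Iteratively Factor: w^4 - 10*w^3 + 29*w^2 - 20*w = (w - 5)*(w^3 - 5*w^2 + 4*w) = (w - 5)*(w - 1)*(w^2 - 4*w) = w*(w - 5)*(w - 1)*(w - 4)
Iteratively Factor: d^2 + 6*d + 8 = (d + 4)*(d + 2)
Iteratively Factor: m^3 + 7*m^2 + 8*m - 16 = (m - 1)*(m^2 + 8*m + 16) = (m - 1)*(m + 4)*(m + 4)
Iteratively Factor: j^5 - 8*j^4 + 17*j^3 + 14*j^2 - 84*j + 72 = (j - 3)*(j^4 - 5*j^3 + 2*j^2 + 20*j - 24) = (j - 3)*(j - 2)*(j^3 - 3*j^2 - 4*j + 12) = (j - 3)*(j - 2)^2*(j^2 - j - 6) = (j - 3)*(j - 2)^2*(j + 2)*(j - 3)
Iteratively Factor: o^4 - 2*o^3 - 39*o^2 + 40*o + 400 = (o + 4)*(o^3 - 6*o^2 - 15*o + 100) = (o - 5)*(o + 4)*(o^2 - o - 20) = (o - 5)^2*(o + 4)*(o + 4)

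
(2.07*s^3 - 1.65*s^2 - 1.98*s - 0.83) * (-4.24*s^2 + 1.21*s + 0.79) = -8.7768*s^5 + 9.5007*s^4 + 8.034*s^3 - 0.1801*s^2 - 2.5685*s - 0.6557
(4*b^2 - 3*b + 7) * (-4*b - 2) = -16*b^3 + 4*b^2 - 22*b - 14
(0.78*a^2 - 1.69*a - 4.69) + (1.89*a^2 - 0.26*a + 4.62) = 2.67*a^2 - 1.95*a - 0.0700000000000003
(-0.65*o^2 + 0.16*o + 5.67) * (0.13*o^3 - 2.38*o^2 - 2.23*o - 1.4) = -0.0845*o^5 + 1.5678*o^4 + 1.8058*o^3 - 12.9414*o^2 - 12.8681*o - 7.938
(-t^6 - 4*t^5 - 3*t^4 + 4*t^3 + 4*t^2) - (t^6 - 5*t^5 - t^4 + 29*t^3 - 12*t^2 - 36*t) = -2*t^6 + t^5 - 2*t^4 - 25*t^3 + 16*t^2 + 36*t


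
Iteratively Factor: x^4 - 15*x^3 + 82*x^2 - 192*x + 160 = (x - 4)*(x^3 - 11*x^2 + 38*x - 40) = (x - 4)^2*(x^2 - 7*x + 10) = (x - 5)*(x - 4)^2*(x - 2)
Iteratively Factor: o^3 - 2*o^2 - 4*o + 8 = (o + 2)*(o^2 - 4*o + 4) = (o - 2)*(o + 2)*(o - 2)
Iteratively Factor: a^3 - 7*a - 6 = (a - 3)*(a^2 + 3*a + 2) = (a - 3)*(a + 2)*(a + 1)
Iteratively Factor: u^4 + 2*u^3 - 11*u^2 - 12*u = (u - 3)*(u^3 + 5*u^2 + 4*u) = u*(u - 3)*(u^2 + 5*u + 4) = u*(u - 3)*(u + 4)*(u + 1)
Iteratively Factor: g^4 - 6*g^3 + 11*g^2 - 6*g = (g - 1)*(g^3 - 5*g^2 + 6*g) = g*(g - 1)*(g^2 - 5*g + 6) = g*(g - 2)*(g - 1)*(g - 3)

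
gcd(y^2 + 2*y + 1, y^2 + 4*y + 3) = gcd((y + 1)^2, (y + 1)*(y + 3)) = y + 1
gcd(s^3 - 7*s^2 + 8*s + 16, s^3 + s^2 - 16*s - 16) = s^2 - 3*s - 4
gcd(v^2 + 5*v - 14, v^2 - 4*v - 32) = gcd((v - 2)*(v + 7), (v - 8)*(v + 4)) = 1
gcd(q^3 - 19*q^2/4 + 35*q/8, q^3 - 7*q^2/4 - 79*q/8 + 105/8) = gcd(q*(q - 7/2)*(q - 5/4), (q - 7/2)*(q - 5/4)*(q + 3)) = q^2 - 19*q/4 + 35/8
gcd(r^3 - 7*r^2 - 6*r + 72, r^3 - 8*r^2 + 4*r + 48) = r^2 - 10*r + 24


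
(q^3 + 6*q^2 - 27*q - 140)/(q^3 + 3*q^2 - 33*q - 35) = (q + 4)/(q + 1)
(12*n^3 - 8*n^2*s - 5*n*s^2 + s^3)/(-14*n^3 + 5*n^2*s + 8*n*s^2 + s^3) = (-6*n + s)/(7*n + s)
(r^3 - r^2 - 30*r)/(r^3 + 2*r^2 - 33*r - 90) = r/(r + 3)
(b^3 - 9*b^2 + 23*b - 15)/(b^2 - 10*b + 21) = (b^2 - 6*b + 5)/(b - 7)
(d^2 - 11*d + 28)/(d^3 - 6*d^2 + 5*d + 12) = (d - 7)/(d^2 - 2*d - 3)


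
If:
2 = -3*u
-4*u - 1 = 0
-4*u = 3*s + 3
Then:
No Solution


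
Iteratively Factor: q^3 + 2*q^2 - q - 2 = (q + 1)*(q^2 + q - 2) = (q - 1)*(q + 1)*(q + 2)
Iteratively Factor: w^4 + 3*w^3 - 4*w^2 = (w)*(w^3 + 3*w^2 - 4*w) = w^2*(w^2 + 3*w - 4) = w^2*(w - 1)*(w + 4)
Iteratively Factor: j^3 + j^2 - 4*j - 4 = (j + 2)*(j^2 - j - 2) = (j + 1)*(j + 2)*(j - 2)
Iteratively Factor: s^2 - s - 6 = (s + 2)*(s - 3)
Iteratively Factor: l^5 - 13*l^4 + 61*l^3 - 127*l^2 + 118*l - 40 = (l - 5)*(l^4 - 8*l^3 + 21*l^2 - 22*l + 8) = (l - 5)*(l - 1)*(l^3 - 7*l^2 + 14*l - 8) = (l - 5)*(l - 1)^2*(l^2 - 6*l + 8) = (l - 5)*(l - 4)*(l - 1)^2*(l - 2)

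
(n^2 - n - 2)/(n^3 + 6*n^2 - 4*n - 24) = (n + 1)/(n^2 + 8*n + 12)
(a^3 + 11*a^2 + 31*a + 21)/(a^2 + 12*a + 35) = (a^2 + 4*a + 3)/(a + 5)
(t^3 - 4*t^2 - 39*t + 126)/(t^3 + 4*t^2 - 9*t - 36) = (t^2 - t - 42)/(t^2 + 7*t + 12)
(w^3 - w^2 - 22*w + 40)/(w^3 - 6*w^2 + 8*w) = (w + 5)/w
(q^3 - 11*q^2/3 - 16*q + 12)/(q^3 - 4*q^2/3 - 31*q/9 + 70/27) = 9*(q^2 - 3*q - 18)/(9*q^2 - 6*q - 35)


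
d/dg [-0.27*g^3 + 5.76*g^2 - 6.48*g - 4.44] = -0.81*g^2 + 11.52*g - 6.48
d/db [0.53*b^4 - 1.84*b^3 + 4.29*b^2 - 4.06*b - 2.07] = 2.12*b^3 - 5.52*b^2 + 8.58*b - 4.06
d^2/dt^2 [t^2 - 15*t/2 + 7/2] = 2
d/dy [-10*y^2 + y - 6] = 1 - 20*y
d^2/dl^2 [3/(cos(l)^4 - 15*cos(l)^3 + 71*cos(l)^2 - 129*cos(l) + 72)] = 3*(16*sin(l)^6 + 384*sin(l)^4*cos(l) - 1267*sin(l)^4 + 933*sin(l)^2 - 27333*cos(l)/8 + 8721*cos(3*l)/16 - 135*cos(5*l)/16 + 2880)/((cos(l) - 8)^3*(cos(l) - 3)^4*(cos(l) - 1)^3)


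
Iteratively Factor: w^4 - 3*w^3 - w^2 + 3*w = (w - 1)*(w^3 - 2*w^2 - 3*w) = w*(w - 1)*(w^2 - 2*w - 3) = w*(w - 3)*(w - 1)*(w + 1)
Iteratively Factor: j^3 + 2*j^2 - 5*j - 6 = (j - 2)*(j^2 + 4*j + 3) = (j - 2)*(j + 1)*(j + 3)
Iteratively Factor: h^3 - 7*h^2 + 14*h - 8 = (h - 1)*(h^2 - 6*h + 8) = (h - 2)*(h - 1)*(h - 4)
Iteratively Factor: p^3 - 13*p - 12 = (p + 3)*(p^2 - 3*p - 4) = (p - 4)*(p + 3)*(p + 1)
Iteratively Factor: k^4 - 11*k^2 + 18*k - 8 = (k - 1)*(k^3 + k^2 - 10*k + 8) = (k - 1)*(k + 4)*(k^2 - 3*k + 2) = (k - 1)^2*(k + 4)*(k - 2)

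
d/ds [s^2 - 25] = 2*s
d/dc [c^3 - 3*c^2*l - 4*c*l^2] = 3*c^2 - 6*c*l - 4*l^2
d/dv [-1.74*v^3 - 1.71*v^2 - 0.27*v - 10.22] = -5.22*v^2 - 3.42*v - 0.27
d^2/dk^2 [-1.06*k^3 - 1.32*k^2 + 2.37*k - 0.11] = -6.36*k - 2.64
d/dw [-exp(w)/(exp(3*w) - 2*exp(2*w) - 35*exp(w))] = 2*(exp(w) - 1)*exp(w)/(-exp(2*w) + 2*exp(w) + 35)^2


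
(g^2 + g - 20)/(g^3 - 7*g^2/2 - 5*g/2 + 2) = 2*(g + 5)/(2*g^2 + g - 1)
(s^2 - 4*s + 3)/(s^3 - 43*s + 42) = (s - 3)/(s^2 + s - 42)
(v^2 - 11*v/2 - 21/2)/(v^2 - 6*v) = (2*v^2 - 11*v - 21)/(2*v*(v - 6))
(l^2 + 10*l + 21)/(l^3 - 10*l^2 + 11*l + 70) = (l^2 + 10*l + 21)/(l^3 - 10*l^2 + 11*l + 70)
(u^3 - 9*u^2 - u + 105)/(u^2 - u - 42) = (u^2 - 2*u - 15)/(u + 6)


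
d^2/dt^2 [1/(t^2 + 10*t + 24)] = 2*(-t^2 - 10*t + 4*(t + 5)^2 - 24)/(t^2 + 10*t + 24)^3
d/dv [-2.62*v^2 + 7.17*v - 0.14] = 7.17 - 5.24*v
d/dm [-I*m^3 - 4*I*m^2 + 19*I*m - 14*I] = I*(-3*m^2 - 8*m + 19)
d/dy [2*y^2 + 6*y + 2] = 4*y + 6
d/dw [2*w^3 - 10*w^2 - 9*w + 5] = 6*w^2 - 20*w - 9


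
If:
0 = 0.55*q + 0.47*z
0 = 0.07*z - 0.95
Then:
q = -11.60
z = 13.57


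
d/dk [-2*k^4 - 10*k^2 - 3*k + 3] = -8*k^3 - 20*k - 3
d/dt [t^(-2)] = -2/t^3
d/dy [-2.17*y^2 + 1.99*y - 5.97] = 1.99 - 4.34*y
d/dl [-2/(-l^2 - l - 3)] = 2*(-2*l - 1)/(l^2 + l + 3)^2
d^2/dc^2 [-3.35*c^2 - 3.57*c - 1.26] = -6.70000000000000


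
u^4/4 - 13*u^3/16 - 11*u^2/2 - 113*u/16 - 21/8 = (u/4 + 1/2)*(u - 7)*(u + 3/4)*(u + 1)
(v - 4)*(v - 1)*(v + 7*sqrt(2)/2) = v^3 - 5*v^2 + 7*sqrt(2)*v^2/2 - 35*sqrt(2)*v/2 + 4*v + 14*sqrt(2)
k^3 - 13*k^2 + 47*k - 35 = (k - 7)*(k - 5)*(k - 1)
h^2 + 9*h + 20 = (h + 4)*(h + 5)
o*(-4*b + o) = -4*b*o + o^2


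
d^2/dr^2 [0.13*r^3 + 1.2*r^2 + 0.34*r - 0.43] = 0.78*r + 2.4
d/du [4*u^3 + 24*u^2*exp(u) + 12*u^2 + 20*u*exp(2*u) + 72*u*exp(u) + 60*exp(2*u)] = 24*u^2*exp(u) + 12*u^2 + 40*u*exp(2*u) + 120*u*exp(u) + 24*u + 140*exp(2*u) + 72*exp(u)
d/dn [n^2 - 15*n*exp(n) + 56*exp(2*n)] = -15*n*exp(n) + 2*n + 112*exp(2*n) - 15*exp(n)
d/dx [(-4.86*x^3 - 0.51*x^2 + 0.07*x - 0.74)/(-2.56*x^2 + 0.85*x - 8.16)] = (12.4416*x^4 - 8.262*x^3 + 118.7185*x^2 + 4.5344*x + 0.0578)/(6.5536*x^4 - 4.352*x^3 + 42.5017*x^2 - 13.872*x + 66.5856)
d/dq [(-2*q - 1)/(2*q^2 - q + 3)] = (-4*q^2 + 2*q + (2*q + 1)*(4*q - 1) - 6)/(2*q^2 - q + 3)^2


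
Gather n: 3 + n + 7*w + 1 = n + 7*w + 4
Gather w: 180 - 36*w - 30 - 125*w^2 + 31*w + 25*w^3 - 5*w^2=25*w^3 - 130*w^2 - 5*w + 150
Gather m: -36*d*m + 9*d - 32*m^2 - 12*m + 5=9*d - 32*m^2 + m*(-36*d - 12) + 5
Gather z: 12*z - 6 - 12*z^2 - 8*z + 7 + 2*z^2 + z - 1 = -10*z^2 + 5*z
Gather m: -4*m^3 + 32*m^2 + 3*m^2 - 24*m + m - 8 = -4*m^3 + 35*m^2 - 23*m - 8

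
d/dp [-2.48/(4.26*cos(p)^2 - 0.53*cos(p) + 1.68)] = (1.3144 - 21.1296*cos(p))*sin(p)/(4.26*cos(p)^2 - 0.53*cos(p) + 1.68)^2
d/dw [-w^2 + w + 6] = 1 - 2*w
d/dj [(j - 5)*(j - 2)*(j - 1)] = 3*j^2 - 16*j + 17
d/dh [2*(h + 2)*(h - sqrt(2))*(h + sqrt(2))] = 6*h^2 + 8*h - 4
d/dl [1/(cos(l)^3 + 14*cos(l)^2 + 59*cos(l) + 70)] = (3*cos(l)^2 + 28*cos(l) + 59)*sin(l)/(cos(l)^3 + 14*cos(l)^2 + 59*cos(l) + 70)^2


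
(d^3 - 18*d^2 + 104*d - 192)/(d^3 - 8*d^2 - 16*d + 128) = (d - 6)/(d + 4)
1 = 1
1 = 1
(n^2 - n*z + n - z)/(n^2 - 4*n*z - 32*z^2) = (-n^2 + n*z - n + z)/(-n^2 + 4*n*z + 32*z^2)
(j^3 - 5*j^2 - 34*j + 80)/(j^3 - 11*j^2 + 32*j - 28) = (j^2 - 3*j - 40)/(j^2 - 9*j + 14)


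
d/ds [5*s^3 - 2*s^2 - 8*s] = 15*s^2 - 4*s - 8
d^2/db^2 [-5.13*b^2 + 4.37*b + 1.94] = -10.2600000000000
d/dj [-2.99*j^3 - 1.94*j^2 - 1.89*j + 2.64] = -8.97*j^2 - 3.88*j - 1.89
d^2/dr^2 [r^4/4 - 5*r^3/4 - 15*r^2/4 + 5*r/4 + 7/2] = 3*r^2 - 15*r/2 - 15/2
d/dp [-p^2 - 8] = -2*p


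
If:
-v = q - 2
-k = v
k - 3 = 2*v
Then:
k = 1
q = 3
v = -1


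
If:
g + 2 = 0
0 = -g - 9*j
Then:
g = -2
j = 2/9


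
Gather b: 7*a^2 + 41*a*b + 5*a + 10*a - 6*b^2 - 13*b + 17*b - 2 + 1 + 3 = 7*a^2 + 15*a - 6*b^2 + b*(41*a + 4) + 2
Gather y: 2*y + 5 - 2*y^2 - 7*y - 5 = -2*y^2 - 5*y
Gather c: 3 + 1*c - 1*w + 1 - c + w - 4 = 0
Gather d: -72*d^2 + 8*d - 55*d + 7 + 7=-72*d^2 - 47*d + 14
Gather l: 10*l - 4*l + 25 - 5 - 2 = 6*l + 18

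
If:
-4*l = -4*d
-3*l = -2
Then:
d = 2/3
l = 2/3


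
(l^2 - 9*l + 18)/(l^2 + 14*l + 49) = (l^2 - 9*l + 18)/(l^2 + 14*l + 49)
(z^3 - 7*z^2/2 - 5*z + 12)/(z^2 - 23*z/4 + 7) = 2*(2*z^2 + z - 6)/(4*z - 7)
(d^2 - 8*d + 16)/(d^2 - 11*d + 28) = (d - 4)/(d - 7)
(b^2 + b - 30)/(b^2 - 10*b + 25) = (b + 6)/(b - 5)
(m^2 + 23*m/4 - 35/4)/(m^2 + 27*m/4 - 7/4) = (4*m - 5)/(4*m - 1)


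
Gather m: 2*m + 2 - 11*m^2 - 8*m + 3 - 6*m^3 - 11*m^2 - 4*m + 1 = -6*m^3 - 22*m^2 - 10*m + 6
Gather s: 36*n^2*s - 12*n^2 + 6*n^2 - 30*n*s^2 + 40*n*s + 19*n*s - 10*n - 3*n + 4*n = -6*n^2 - 30*n*s^2 - 9*n + s*(36*n^2 + 59*n)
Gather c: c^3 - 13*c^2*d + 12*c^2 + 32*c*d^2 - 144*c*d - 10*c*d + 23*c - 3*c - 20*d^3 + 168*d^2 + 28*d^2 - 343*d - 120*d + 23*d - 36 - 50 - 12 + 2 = c^3 + c^2*(12 - 13*d) + c*(32*d^2 - 154*d + 20) - 20*d^3 + 196*d^2 - 440*d - 96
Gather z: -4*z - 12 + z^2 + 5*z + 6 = z^2 + z - 6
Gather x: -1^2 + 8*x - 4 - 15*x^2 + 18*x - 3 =-15*x^2 + 26*x - 8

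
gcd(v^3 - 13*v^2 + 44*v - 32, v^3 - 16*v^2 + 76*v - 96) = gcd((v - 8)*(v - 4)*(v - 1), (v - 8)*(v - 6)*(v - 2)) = v - 8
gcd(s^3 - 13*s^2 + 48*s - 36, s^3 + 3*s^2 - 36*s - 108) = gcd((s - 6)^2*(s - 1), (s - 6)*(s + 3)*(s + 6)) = s - 6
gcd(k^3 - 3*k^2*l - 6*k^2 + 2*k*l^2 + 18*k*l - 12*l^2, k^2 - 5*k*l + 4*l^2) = k - l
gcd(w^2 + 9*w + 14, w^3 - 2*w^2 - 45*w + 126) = w + 7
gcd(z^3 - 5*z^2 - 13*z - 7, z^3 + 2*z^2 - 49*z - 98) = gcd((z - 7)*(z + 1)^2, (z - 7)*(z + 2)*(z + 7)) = z - 7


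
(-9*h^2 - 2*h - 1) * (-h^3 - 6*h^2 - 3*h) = 9*h^5 + 56*h^4 + 40*h^3 + 12*h^2 + 3*h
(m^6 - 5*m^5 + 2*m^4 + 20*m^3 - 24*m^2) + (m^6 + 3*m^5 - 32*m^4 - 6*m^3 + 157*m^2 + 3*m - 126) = 2*m^6 - 2*m^5 - 30*m^4 + 14*m^3 + 133*m^2 + 3*m - 126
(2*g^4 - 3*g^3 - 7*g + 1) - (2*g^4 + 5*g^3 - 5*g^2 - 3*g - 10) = -8*g^3 + 5*g^2 - 4*g + 11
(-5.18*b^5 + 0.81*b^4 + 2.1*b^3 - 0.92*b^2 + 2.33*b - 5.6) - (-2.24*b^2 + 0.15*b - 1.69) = -5.18*b^5 + 0.81*b^4 + 2.1*b^3 + 1.32*b^2 + 2.18*b - 3.91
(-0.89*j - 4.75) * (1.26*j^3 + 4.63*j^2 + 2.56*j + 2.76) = -1.1214*j^4 - 10.1057*j^3 - 24.2709*j^2 - 14.6164*j - 13.11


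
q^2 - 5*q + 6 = (q - 3)*(q - 2)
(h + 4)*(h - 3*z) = h^2 - 3*h*z + 4*h - 12*z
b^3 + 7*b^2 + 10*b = b*(b + 2)*(b + 5)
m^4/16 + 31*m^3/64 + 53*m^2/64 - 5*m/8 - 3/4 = (m/4 + 1)^2*(m - 1)*(m + 3/4)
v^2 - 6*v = v*(v - 6)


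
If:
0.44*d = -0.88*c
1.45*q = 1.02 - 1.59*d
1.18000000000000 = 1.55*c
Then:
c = 0.76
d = -1.52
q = 2.37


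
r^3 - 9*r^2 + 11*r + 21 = (r - 7)*(r - 3)*(r + 1)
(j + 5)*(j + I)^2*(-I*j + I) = -I*j^4 + 2*j^3 - 4*I*j^3 + 8*j^2 + 6*I*j^2 - 10*j + 4*I*j - 5*I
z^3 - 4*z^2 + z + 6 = (z - 3)*(z - 2)*(z + 1)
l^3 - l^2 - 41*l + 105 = (l - 5)*(l - 3)*(l + 7)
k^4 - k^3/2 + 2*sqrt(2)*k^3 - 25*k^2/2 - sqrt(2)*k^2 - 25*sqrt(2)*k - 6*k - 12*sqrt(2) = (k - 4)*(k + 1/2)*(k + 3)*(k + 2*sqrt(2))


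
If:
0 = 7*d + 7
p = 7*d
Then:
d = -1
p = -7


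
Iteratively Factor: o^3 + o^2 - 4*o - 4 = (o - 2)*(o^2 + 3*o + 2) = (o - 2)*(o + 1)*(o + 2)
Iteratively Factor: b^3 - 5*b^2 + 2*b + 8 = (b - 2)*(b^2 - 3*b - 4) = (b - 2)*(b + 1)*(b - 4)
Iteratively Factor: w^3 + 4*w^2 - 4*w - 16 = (w + 2)*(w^2 + 2*w - 8) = (w - 2)*(w + 2)*(w + 4)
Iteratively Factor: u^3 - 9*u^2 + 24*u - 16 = (u - 1)*(u^2 - 8*u + 16) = (u - 4)*(u - 1)*(u - 4)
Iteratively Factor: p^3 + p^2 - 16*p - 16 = (p - 4)*(p^2 + 5*p + 4) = (p - 4)*(p + 1)*(p + 4)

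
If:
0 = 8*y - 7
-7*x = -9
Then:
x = 9/7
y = 7/8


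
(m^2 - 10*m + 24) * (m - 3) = m^3 - 13*m^2 + 54*m - 72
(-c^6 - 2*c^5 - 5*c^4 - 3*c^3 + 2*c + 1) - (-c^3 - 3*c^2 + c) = -c^6 - 2*c^5 - 5*c^4 - 2*c^3 + 3*c^2 + c + 1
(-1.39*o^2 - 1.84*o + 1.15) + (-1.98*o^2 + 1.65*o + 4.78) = -3.37*o^2 - 0.19*o + 5.93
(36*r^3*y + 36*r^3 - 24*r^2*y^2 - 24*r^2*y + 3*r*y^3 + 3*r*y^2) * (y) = 36*r^3*y^2 + 36*r^3*y - 24*r^2*y^3 - 24*r^2*y^2 + 3*r*y^4 + 3*r*y^3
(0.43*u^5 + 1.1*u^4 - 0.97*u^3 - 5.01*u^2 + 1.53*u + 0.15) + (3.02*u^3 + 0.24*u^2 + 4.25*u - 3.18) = 0.43*u^5 + 1.1*u^4 + 2.05*u^3 - 4.77*u^2 + 5.78*u - 3.03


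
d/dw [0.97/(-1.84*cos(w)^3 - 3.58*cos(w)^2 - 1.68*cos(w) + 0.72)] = (5.3544*sin(w)^2 - 6.9452*cos(w) - 6.984)*sin(w)/(1.84*cos(w)^3 + 3.58*cos(w)^2 + 1.68*cos(w) - 0.72)^2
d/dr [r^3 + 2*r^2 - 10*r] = 3*r^2 + 4*r - 10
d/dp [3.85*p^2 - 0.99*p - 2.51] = 7.7*p - 0.99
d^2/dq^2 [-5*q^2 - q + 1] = -10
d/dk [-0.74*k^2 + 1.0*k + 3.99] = 1.0 - 1.48*k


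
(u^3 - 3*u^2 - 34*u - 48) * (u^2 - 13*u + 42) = u^5 - 16*u^4 + 47*u^3 + 268*u^2 - 804*u - 2016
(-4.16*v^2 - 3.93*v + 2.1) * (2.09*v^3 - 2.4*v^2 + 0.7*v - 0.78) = -8.6944*v^5 + 1.7703*v^4 + 10.909*v^3 - 4.5462*v^2 + 4.5354*v - 1.638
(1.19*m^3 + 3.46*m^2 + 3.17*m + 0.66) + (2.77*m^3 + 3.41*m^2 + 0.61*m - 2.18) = 3.96*m^3 + 6.87*m^2 + 3.78*m - 1.52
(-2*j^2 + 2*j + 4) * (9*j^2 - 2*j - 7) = -18*j^4 + 22*j^3 + 46*j^2 - 22*j - 28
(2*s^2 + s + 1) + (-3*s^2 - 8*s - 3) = -s^2 - 7*s - 2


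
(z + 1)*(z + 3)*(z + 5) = z^3 + 9*z^2 + 23*z + 15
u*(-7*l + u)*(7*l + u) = -49*l^2*u + u^3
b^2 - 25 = (b - 5)*(b + 5)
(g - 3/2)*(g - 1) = g^2 - 5*g/2 + 3/2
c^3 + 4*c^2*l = c^2*(c + 4*l)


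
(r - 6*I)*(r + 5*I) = r^2 - I*r + 30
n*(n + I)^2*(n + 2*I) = n^4 + 4*I*n^3 - 5*n^2 - 2*I*n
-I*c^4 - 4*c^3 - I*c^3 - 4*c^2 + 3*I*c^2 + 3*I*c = c*(c - 3*I)*(c - I)*(-I*c - I)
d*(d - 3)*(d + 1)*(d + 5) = d^4 + 3*d^3 - 13*d^2 - 15*d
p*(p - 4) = p^2 - 4*p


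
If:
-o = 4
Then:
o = -4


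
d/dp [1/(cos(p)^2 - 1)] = 2*cos(p)/sin(p)^3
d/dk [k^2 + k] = 2*k + 1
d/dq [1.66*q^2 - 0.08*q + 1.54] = 3.32*q - 0.08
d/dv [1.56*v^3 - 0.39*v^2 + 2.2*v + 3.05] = 4.68*v^2 - 0.78*v + 2.2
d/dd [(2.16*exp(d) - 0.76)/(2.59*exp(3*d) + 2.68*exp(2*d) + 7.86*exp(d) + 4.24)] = (-11.1888*exp(3*d) + 0.116399999999999*exp(2*d) + 4.0736*exp(d) + 15.132)*exp(d)/(6.7081*exp(6*d) + 13.8824*exp(5*d) + 47.8972*exp(4*d) + 64.0928*exp(3*d) + 84.506*exp(2*d) + 66.6528*exp(d) + 17.9776)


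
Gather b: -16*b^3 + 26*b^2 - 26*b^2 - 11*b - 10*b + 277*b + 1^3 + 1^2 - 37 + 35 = -16*b^3 + 256*b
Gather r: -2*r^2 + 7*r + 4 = -2*r^2 + 7*r + 4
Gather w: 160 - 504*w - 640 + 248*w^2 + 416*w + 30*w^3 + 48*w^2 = 30*w^3 + 296*w^2 - 88*w - 480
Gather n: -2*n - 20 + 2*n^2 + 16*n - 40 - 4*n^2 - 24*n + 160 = -2*n^2 - 10*n + 100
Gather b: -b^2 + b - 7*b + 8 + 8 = -b^2 - 6*b + 16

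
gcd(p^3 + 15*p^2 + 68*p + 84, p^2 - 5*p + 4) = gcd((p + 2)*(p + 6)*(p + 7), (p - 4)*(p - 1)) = 1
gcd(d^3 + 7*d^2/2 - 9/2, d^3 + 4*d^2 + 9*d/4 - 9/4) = d^2 + 9*d/2 + 9/2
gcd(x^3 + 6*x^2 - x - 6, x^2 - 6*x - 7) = x + 1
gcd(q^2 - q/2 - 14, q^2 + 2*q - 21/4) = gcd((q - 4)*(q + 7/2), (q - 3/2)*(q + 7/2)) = q + 7/2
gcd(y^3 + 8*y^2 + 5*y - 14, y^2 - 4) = y + 2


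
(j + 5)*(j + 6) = j^2 + 11*j + 30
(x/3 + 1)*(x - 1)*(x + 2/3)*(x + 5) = x^4/3 + 23*x^3/9 + 35*x^2/9 - 31*x/9 - 10/3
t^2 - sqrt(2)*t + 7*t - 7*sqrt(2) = (t + 7)*(t - sqrt(2))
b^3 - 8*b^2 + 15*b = b*(b - 5)*(b - 3)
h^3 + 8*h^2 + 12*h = h*(h + 2)*(h + 6)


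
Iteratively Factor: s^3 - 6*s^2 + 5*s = (s)*(s^2 - 6*s + 5) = s*(s - 5)*(s - 1)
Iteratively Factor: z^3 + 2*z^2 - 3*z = (z + 3)*(z^2 - z) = (z - 1)*(z + 3)*(z)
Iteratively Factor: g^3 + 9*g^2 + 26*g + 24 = (g + 2)*(g^2 + 7*g + 12) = (g + 2)*(g + 4)*(g + 3)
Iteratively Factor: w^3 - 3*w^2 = (w)*(w^2 - 3*w) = w*(w - 3)*(w)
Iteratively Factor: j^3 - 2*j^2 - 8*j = (j)*(j^2 - 2*j - 8) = j*(j - 4)*(j + 2)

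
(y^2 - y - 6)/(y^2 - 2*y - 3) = (y + 2)/(y + 1)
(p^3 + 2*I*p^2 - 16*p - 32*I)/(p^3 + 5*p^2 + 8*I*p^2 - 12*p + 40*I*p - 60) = (p^2 - 16)/(p^2 + p*(5 + 6*I) + 30*I)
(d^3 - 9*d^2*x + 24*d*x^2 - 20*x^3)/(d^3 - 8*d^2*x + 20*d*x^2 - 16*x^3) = (-d + 5*x)/(-d + 4*x)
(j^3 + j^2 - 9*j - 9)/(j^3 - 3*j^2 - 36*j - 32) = (j^2 - 9)/(j^2 - 4*j - 32)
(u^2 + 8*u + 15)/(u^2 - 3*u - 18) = (u + 5)/(u - 6)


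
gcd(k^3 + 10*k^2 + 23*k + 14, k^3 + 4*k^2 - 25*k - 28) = k^2 + 8*k + 7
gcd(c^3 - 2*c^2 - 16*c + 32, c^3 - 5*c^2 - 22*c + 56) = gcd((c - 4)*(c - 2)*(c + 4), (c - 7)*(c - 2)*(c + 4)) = c^2 + 2*c - 8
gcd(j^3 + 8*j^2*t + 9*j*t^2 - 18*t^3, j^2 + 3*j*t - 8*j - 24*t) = j + 3*t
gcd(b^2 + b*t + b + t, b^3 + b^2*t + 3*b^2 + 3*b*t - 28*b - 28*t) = b + t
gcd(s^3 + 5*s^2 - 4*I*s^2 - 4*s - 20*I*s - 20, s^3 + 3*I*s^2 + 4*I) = 1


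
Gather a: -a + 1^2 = 1 - a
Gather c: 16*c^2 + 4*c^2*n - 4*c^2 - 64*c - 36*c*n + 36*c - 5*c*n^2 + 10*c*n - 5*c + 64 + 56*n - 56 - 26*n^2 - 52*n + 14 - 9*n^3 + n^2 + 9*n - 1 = c^2*(4*n + 12) + c*(-5*n^2 - 26*n - 33) - 9*n^3 - 25*n^2 + 13*n + 21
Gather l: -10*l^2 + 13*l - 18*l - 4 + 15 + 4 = -10*l^2 - 5*l + 15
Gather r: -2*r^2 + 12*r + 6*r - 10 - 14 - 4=-2*r^2 + 18*r - 28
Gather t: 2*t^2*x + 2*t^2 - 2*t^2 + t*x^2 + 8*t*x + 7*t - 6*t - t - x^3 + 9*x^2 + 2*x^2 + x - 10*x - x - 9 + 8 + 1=2*t^2*x + t*(x^2 + 8*x) - x^3 + 11*x^2 - 10*x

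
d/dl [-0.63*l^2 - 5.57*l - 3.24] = -1.26*l - 5.57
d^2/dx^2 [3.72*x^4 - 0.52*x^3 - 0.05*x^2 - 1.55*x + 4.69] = 44.64*x^2 - 3.12*x - 0.1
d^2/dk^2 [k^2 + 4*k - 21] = 2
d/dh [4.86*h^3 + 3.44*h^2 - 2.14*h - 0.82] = 14.58*h^2 + 6.88*h - 2.14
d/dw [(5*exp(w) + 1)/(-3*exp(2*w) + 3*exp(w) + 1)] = (15*exp(2*w) + 6*exp(w) + 2)*exp(w)/(9*exp(4*w) - 18*exp(3*w) + 3*exp(2*w) + 6*exp(w) + 1)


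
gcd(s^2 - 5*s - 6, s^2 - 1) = s + 1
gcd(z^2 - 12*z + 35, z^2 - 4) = 1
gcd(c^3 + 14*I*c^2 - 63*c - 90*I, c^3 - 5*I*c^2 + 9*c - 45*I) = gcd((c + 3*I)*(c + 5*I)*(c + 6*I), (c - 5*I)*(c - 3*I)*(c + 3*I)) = c + 3*I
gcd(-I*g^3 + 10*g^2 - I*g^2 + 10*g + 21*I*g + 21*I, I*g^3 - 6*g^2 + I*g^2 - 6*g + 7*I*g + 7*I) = g^2 + g*(1 + 7*I) + 7*I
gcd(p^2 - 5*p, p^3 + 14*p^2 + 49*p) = p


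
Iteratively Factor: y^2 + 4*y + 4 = (y + 2)*(y + 2)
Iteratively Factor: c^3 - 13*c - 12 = (c + 3)*(c^2 - 3*c - 4) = (c + 1)*(c + 3)*(c - 4)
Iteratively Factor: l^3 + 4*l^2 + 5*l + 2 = (l + 2)*(l^2 + 2*l + 1) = (l + 1)*(l + 2)*(l + 1)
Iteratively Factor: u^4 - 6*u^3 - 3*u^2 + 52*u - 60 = (u - 5)*(u^3 - u^2 - 8*u + 12) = (u - 5)*(u - 2)*(u^2 + u - 6) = (u - 5)*(u - 2)^2*(u + 3)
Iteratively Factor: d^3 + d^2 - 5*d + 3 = (d + 3)*(d^2 - 2*d + 1) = (d - 1)*(d + 3)*(d - 1)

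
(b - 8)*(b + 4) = b^2 - 4*b - 32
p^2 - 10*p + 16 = (p - 8)*(p - 2)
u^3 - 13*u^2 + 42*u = u*(u - 7)*(u - 6)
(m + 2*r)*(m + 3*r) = m^2 + 5*m*r + 6*r^2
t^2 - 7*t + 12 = (t - 4)*(t - 3)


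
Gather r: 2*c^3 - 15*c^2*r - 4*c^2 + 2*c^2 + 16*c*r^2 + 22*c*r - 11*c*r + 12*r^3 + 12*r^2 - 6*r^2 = 2*c^3 - 2*c^2 + 12*r^3 + r^2*(16*c + 6) + r*(-15*c^2 + 11*c)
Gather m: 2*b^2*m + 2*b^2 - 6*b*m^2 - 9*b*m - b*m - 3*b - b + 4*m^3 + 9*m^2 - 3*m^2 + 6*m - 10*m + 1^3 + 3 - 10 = 2*b^2 - 4*b + 4*m^3 + m^2*(6 - 6*b) + m*(2*b^2 - 10*b - 4) - 6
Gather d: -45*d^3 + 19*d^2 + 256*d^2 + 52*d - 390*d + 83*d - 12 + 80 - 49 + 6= -45*d^3 + 275*d^2 - 255*d + 25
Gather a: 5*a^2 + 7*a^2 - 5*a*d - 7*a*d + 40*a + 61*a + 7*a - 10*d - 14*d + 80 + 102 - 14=12*a^2 + a*(108 - 12*d) - 24*d + 168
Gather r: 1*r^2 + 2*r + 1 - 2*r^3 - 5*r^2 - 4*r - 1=-2*r^3 - 4*r^2 - 2*r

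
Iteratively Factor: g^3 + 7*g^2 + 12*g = (g + 4)*(g^2 + 3*g) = g*(g + 4)*(g + 3)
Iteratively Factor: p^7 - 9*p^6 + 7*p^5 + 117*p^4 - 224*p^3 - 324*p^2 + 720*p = (p + 3)*(p^6 - 12*p^5 + 43*p^4 - 12*p^3 - 188*p^2 + 240*p) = p*(p + 3)*(p^5 - 12*p^4 + 43*p^3 - 12*p^2 - 188*p + 240) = p*(p - 3)*(p + 3)*(p^4 - 9*p^3 + 16*p^2 + 36*p - 80) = p*(p - 4)*(p - 3)*(p + 3)*(p^3 - 5*p^2 - 4*p + 20) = p*(p - 4)*(p - 3)*(p - 2)*(p + 3)*(p^2 - 3*p - 10) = p*(p - 4)*(p - 3)*(p - 2)*(p + 2)*(p + 3)*(p - 5)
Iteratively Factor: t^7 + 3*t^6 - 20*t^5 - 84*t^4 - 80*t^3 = (t)*(t^6 + 3*t^5 - 20*t^4 - 84*t^3 - 80*t^2) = t*(t + 2)*(t^5 + t^4 - 22*t^3 - 40*t^2) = t*(t + 2)^2*(t^4 - t^3 - 20*t^2) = t^2*(t + 2)^2*(t^3 - t^2 - 20*t) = t^2*(t - 5)*(t + 2)^2*(t^2 + 4*t) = t^3*(t - 5)*(t + 2)^2*(t + 4)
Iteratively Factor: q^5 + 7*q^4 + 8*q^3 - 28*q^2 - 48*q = (q - 2)*(q^4 + 9*q^3 + 26*q^2 + 24*q) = (q - 2)*(q + 2)*(q^3 + 7*q^2 + 12*q) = q*(q - 2)*(q + 2)*(q^2 + 7*q + 12) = q*(q - 2)*(q + 2)*(q + 4)*(q + 3)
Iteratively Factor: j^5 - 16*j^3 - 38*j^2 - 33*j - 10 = (j + 2)*(j^4 - 2*j^3 - 12*j^2 - 14*j - 5) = (j + 1)*(j + 2)*(j^3 - 3*j^2 - 9*j - 5) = (j - 5)*(j + 1)*(j + 2)*(j^2 + 2*j + 1) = (j - 5)*(j + 1)^2*(j + 2)*(j + 1)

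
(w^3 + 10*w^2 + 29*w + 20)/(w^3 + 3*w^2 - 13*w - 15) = (w + 4)/(w - 3)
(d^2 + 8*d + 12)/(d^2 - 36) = (d + 2)/(d - 6)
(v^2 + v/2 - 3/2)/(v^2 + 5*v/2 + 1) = (2*v^2 + v - 3)/(2*v^2 + 5*v + 2)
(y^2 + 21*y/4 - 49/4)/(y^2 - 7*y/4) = (y + 7)/y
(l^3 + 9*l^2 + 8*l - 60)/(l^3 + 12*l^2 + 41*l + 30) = (l - 2)/(l + 1)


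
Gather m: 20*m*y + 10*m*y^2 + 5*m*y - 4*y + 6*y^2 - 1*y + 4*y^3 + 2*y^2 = m*(10*y^2 + 25*y) + 4*y^3 + 8*y^2 - 5*y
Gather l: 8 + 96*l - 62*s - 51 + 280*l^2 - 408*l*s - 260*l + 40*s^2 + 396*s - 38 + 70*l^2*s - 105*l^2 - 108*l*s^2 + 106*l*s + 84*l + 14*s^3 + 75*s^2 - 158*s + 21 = l^2*(70*s + 175) + l*(-108*s^2 - 302*s - 80) + 14*s^3 + 115*s^2 + 176*s - 60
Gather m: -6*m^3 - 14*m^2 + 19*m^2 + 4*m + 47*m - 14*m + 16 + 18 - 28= -6*m^3 + 5*m^2 + 37*m + 6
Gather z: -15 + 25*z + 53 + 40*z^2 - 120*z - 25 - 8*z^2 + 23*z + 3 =32*z^2 - 72*z + 16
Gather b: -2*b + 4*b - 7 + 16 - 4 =2*b + 5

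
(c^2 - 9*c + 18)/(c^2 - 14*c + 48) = (c - 3)/(c - 8)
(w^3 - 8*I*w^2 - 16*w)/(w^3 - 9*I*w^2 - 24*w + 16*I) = w/(w - I)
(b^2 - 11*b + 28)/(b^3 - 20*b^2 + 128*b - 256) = (b - 7)/(b^2 - 16*b + 64)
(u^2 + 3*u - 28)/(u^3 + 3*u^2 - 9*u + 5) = (u^2 + 3*u - 28)/(u^3 + 3*u^2 - 9*u + 5)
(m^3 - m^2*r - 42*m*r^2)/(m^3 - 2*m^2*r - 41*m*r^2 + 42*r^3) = m/(m - r)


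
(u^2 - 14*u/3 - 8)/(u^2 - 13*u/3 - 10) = (3*u + 4)/(3*u + 5)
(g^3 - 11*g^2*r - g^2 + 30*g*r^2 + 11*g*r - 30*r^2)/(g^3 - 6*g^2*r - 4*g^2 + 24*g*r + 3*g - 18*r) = (g - 5*r)/(g - 3)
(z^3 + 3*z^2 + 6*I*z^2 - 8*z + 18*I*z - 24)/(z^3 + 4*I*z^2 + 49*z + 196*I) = (z^2 + z*(3 + 2*I) + 6*I)/(z^2 + 49)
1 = 1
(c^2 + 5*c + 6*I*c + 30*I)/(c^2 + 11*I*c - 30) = (c + 5)/(c + 5*I)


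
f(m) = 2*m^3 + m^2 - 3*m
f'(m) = 6*m^2 + 2*m - 3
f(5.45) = 337.11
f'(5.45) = 186.12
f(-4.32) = -129.62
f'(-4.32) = 100.33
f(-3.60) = -69.55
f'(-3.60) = 67.56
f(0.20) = -0.54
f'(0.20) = -2.36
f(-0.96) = 2.03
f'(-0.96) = 0.61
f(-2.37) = -13.90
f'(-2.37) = 25.96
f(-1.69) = -1.73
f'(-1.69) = 10.76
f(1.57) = 5.49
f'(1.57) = 14.93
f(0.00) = 0.00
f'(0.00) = -3.00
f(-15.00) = -6480.00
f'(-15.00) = 1317.00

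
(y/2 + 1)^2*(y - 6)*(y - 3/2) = y^4/4 - 7*y^3/8 - 17*y^2/4 + 3*y/2 + 9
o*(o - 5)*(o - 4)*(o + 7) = o^4 - 2*o^3 - 43*o^2 + 140*o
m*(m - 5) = m^2 - 5*m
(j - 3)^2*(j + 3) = j^3 - 3*j^2 - 9*j + 27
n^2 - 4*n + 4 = (n - 2)^2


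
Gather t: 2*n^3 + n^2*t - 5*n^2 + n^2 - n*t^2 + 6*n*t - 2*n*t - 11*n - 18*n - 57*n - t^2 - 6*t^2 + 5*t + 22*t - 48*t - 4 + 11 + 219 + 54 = 2*n^3 - 4*n^2 - 86*n + t^2*(-n - 7) + t*(n^2 + 4*n - 21) + 280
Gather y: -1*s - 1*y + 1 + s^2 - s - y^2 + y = s^2 - 2*s - y^2 + 1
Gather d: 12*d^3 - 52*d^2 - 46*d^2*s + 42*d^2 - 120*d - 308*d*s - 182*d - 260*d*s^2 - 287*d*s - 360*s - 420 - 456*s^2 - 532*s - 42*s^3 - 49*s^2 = 12*d^3 + d^2*(-46*s - 10) + d*(-260*s^2 - 595*s - 302) - 42*s^3 - 505*s^2 - 892*s - 420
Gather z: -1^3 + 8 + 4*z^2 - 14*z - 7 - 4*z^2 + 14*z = 0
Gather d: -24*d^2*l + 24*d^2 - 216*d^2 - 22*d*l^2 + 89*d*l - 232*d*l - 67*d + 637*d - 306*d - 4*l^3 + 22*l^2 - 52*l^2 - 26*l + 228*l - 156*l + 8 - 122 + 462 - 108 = d^2*(-24*l - 192) + d*(-22*l^2 - 143*l + 264) - 4*l^3 - 30*l^2 + 46*l + 240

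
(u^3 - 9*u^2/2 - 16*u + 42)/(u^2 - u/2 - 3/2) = (-2*u^3 + 9*u^2 + 32*u - 84)/(-2*u^2 + u + 3)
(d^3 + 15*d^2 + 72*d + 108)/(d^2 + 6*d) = d + 9 + 18/d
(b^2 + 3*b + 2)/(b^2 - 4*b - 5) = (b + 2)/(b - 5)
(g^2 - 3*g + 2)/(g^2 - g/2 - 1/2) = 2*(g - 2)/(2*g + 1)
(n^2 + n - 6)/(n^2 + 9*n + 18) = (n - 2)/(n + 6)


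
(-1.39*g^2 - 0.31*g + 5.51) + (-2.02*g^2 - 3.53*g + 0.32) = -3.41*g^2 - 3.84*g + 5.83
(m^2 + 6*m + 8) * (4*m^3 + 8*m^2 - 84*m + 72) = 4*m^5 + 32*m^4 - 4*m^3 - 368*m^2 - 240*m + 576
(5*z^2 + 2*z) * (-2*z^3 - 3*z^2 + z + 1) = -10*z^5 - 19*z^4 - z^3 + 7*z^2 + 2*z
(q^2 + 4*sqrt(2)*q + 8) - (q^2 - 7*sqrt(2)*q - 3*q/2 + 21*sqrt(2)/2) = 3*q/2 + 11*sqrt(2)*q - 21*sqrt(2)/2 + 8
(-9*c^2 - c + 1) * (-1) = 9*c^2 + c - 1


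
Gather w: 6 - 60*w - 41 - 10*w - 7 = -70*w - 42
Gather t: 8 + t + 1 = t + 9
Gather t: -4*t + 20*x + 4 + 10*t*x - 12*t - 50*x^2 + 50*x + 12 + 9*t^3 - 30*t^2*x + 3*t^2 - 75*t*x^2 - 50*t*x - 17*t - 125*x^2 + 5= 9*t^3 + t^2*(3 - 30*x) + t*(-75*x^2 - 40*x - 33) - 175*x^2 + 70*x + 21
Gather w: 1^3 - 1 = 0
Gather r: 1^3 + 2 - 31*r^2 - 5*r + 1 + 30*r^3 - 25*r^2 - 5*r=30*r^3 - 56*r^2 - 10*r + 4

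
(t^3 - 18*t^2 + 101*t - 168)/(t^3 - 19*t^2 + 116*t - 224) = (t - 3)/(t - 4)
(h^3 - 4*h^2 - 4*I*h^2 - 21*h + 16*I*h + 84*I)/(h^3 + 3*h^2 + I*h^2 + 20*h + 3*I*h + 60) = (h - 7)/(h + 5*I)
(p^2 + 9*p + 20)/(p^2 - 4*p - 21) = (p^2 + 9*p + 20)/(p^2 - 4*p - 21)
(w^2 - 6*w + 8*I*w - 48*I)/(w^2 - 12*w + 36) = (w + 8*I)/(w - 6)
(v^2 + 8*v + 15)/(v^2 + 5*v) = (v + 3)/v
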